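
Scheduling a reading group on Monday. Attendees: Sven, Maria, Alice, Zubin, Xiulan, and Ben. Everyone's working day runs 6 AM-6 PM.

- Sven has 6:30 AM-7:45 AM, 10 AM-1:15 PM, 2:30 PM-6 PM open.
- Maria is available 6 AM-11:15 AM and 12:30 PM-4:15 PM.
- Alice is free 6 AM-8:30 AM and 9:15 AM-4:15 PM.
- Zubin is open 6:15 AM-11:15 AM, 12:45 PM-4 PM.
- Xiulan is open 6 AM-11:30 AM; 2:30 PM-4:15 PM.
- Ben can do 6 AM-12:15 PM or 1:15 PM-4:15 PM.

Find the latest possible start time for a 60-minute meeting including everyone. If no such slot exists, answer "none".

15:00

Sven ∩ Maria: 06:30-07:45, 10:00-11:15, 12:30-13:15, 14:30-16:15.
Sven ∩ Maria ∩ Alice: 06:30-07:45, 10:00-11:15, 12:30-13:15, 14:30-16:15.
Sven ∩ Maria ∩ Alice ∩ Zubin: 06:30-07:45, 10:00-11:15, 12:45-13:15, 14:30-16:00.
Sven ∩ Maria ∩ Alice ∩ Zubin ∩ Xiulan: 06:30-07:45, 10:00-11:15, 14:30-16:00.
Sven ∩ Maria ∩ Alice ∩ Zubin ∩ Xiulan ∩ Ben: 06:30-07:45, 10:00-11:15, 14:30-16:00.
The last common window of at least 60 minutes is 14:30-16:00; a 60-minute meeting can start as late as 15:00 and still end by 16:00.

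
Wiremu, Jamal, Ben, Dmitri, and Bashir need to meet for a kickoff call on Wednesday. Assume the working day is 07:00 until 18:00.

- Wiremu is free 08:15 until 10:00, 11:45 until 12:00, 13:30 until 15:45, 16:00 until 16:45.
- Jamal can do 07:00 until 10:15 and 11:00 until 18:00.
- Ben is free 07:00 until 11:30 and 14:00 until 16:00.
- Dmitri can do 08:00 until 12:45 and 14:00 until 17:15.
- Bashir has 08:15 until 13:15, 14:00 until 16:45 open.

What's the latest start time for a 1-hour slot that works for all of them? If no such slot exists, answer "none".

Wiremu ∩ Jamal: 08:15-10:00, 11:45-12:00, 13:30-15:45, 16:00-16:45.
Wiremu ∩ Jamal ∩ Ben: 08:15-10:00, 14:00-15:45.
Wiremu ∩ Jamal ∩ Ben ∩ Dmitri: 08:15-10:00, 14:00-15:45.
Wiremu ∩ Jamal ∩ Ben ∩ Dmitri ∩ Bashir: 08:15-10:00, 14:00-15:45.
The last common window of at least 60 minutes is 14:00-15:45; a 60-minute meeting can start as late as 14:45 and still end by 15:45.

14:45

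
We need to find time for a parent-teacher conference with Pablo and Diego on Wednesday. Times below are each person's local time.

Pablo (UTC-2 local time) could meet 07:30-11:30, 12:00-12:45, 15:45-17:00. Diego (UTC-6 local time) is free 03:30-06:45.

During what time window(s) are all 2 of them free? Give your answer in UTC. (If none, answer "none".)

Pablo in UTC: 09:30-13:30, 14:00-14:45, 17:45-19:00 (add 2h to convert from UTC-2).
Diego in UTC: 09:30-12:45 (add 6h to convert from UTC-6).
Pablo ∩ Diego: 09:30-12:45.

09:30-12:45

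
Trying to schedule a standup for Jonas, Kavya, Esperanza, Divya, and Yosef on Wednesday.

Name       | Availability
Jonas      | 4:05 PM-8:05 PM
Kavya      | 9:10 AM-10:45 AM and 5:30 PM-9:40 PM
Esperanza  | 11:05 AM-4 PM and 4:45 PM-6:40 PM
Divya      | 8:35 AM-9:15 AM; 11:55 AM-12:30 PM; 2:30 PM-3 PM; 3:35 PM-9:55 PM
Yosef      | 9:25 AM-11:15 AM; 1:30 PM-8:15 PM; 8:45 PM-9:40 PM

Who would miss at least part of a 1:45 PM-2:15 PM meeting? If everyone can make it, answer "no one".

Divya, Jonas, Kavya

Jonas: not fully free for 13:45-14:15. Kavya: not fully free for 13:45-14:15. Esperanza: free for 13:45-14:15. Divya: not fully free for 13:45-14:15. Yosef: free for 13:45-14:15.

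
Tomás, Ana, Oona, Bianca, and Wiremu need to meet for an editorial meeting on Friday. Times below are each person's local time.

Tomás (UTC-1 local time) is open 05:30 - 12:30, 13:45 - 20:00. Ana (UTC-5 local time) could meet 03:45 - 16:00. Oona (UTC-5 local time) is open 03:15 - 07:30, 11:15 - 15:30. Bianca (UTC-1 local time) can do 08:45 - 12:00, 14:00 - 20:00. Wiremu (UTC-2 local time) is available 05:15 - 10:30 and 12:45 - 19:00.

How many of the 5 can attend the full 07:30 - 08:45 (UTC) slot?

2

Tomás in UTC: 06:30-13:30, 14:45-21:00 (add 1h to convert from UTC-1).
Ana in UTC: 08:45-21:00 (add 5h to convert from UTC-5).
Oona in UTC: 08:15-12:30, 16:15-20:30 (add 5h to convert from UTC-5).
Bianca in UTC: 09:45-13:00, 15:00-21:00 (add 1h to convert from UTC-1).
Wiremu in UTC: 07:15-12:30, 14:45-21:00 (add 2h to convert from UTC-2).
Tomás and Wiremu can make the full 07:30-08:45 slot — that's 2.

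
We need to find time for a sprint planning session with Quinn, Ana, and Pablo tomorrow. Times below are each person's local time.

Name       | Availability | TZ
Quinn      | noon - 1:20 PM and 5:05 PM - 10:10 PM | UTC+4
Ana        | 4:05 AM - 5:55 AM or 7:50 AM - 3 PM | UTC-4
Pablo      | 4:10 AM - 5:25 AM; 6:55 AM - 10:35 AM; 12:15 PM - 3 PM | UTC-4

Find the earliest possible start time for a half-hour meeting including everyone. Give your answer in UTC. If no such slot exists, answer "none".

Quinn in UTC: 08:00-09:20, 13:05-18:10 (subtract 4h to convert from UTC+4).
Ana in UTC: 08:05-09:55, 11:50-19:00 (add 4h to convert from UTC-4).
Pablo in UTC: 08:10-09:25, 10:55-14:35, 16:15-19:00 (add 4h to convert from UTC-4).
Quinn ∩ Ana: 08:05-09:20, 13:05-18:10.
Quinn ∩ Ana ∩ Pablo: 08:10-09:20, 13:05-14:35, 16:15-18:10.
The first common window of at least 30 minutes is 08:10-09:20, so the earliest start is 08:10.

08:10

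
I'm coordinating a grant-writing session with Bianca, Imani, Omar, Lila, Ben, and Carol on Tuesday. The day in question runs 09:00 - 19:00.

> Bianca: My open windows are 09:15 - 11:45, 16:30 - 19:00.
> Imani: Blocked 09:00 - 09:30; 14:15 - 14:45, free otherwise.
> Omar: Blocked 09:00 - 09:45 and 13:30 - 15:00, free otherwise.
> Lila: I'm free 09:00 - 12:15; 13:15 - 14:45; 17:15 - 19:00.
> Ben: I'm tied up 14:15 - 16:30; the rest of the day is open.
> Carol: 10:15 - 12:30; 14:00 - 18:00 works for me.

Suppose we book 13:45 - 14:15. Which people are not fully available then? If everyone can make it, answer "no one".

Bianca, Carol, Omar

Bianca free: 09:15-11:45, 16:30-19:00.
Imani free: 09:30-14:15, 14:45-19:00 (invert busy blocks within the working day).
Omar free: 09:45-13:30, 15:00-19:00 (invert busy blocks within the working day).
Lila free: 09:00-12:15, 13:15-14:45, 17:15-19:00.
Ben free: 09:00-14:15, 16:30-19:00 (invert busy blocks within the working day).
Carol free: 10:15-12:30, 14:00-18:00.
Bianca: not fully free for 13:45-14:15. Imani: free for 13:45-14:15. Omar: not fully free for 13:45-14:15. Lila: free for 13:45-14:15. Ben: free for 13:45-14:15. Carol: not fully free for 13:45-14:15.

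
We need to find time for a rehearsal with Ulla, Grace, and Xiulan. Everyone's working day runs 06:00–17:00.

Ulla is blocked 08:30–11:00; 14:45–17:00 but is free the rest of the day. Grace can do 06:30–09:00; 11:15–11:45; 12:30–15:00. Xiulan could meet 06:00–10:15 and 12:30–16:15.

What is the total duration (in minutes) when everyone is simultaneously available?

255

Ulla free: 06:00-08:30, 11:00-14:45 (invert busy blocks within the working day).
Grace free: 06:30-09:00, 11:15-11:45, 12:30-15:00.
Xiulan free: 06:00-10:15, 12:30-16:15.
Ulla ∩ Grace: 06:30-08:30, 11:15-11:45, 12:30-14:45.
Ulla ∩ Grace ∩ Xiulan: 06:30-08:30, 12:30-14:45.
Summing the common windows: 120 + 135 = 255 minutes.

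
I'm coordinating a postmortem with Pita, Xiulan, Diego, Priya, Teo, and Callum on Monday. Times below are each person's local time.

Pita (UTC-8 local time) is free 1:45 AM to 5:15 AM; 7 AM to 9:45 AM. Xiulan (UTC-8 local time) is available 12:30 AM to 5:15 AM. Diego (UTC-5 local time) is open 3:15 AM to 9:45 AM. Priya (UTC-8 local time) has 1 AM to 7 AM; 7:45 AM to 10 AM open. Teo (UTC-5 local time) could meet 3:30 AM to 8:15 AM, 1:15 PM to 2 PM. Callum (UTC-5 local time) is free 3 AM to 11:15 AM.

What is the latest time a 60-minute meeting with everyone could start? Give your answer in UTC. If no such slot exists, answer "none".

Pita in UTC: 09:45-13:15, 15:00-17:45 (add 8h to convert from UTC-8).
Xiulan in UTC: 08:30-13:15 (add 8h to convert from UTC-8).
Diego in UTC: 08:15-14:45 (add 5h to convert from UTC-5).
Priya in UTC: 09:00-15:00, 15:45-18:00 (add 8h to convert from UTC-8).
Teo in UTC: 08:30-13:15, 18:15-19:00 (add 5h to convert from UTC-5).
Callum in UTC: 08:00-16:15 (add 5h to convert from UTC-5).
Pita ∩ Xiulan: 09:45-13:15.
Pita ∩ Xiulan ∩ Diego: 09:45-13:15.
Pita ∩ Xiulan ∩ Diego ∩ Priya: 09:45-13:15.
Pita ∩ Xiulan ∩ Diego ∩ Priya ∩ Teo: 09:45-13:15.
Pita ∩ Xiulan ∩ Diego ∩ Priya ∩ Teo ∩ Callum: 09:45-13:15.
The last common window of at least 60 minutes is 09:45-13:15; a 60-minute meeting can start as late as 12:15 and still end by 13:15.

12:15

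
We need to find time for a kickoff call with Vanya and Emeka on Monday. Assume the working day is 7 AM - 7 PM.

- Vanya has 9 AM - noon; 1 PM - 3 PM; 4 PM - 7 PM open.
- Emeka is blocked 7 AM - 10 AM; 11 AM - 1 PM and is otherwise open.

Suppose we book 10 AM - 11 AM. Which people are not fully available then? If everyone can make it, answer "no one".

no one

Vanya free: 09:00-12:00, 13:00-15:00, 16:00-19:00.
Emeka free: 10:00-11:00, 13:00-19:00 (invert busy blocks within the working day).
Vanya: free for 10:00-11:00. Emeka: free for 10:00-11:00.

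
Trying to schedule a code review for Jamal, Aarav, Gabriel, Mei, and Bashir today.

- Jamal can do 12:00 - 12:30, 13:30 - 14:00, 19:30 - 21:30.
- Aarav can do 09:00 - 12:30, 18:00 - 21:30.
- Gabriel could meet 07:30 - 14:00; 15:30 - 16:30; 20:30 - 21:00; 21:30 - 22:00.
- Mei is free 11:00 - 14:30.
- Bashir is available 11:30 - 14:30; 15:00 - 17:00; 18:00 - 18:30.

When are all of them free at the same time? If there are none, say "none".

12:00-12:30

Jamal ∩ Aarav: 12:00-12:30, 19:30-21:30.
Jamal ∩ Aarav ∩ Gabriel: 12:00-12:30, 20:30-21:00.
Jamal ∩ Aarav ∩ Gabriel ∩ Mei: 12:00-12:30.
Jamal ∩ Aarav ∩ Gabriel ∩ Mei ∩ Bashir: 12:00-12:30.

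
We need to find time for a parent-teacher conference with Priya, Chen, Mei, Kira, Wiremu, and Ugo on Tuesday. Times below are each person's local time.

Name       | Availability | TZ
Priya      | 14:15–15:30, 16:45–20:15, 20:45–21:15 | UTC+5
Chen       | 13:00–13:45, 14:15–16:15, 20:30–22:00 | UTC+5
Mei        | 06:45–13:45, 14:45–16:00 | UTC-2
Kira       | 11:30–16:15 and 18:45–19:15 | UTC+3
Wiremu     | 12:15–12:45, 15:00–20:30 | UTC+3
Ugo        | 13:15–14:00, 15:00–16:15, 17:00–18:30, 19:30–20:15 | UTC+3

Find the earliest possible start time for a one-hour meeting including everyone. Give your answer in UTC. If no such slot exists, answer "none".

none

Priya in UTC: 09:15-10:30, 11:45-15:15, 15:45-16:15 (subtract 5h to convert from UTC+5).
Chen in UTC: 08:00-08:45, 09:15-11:15, 15:30-17:00 (subtract 5h to convert from UTC+5).
Mei in UTC: 08:45-15:45, 16:45-18:00 (add 2h to convert from UTC-2).
Kira in UTC: 08:30-13:15, 15:45-16:15 (subtract 3h to convert from UTC+3).
Wiremu in UTC: 09:15-09:45, 12:00-17:30 (subtract 3h to convert from UTC+3).
Ugo in UTC: 10:15-11:00, 12:00-13:15, 14:00-15:30, 16:30-17:15 (subtract 3h to convert from UTC+3).
Priya ∩ Chen: 09:15-10:30, 15:45-16:15.
Priya ∩ Chen ∩ Mei: 09:15-10:30.
Priya ∩ Chen ∩ Mei ∩ Kira: 09:15-10:30.
Priya ∩ Chen ∩ Mei ∩ Kira ∩ Wiremu: 09:15-09:45.
Priya ∩ Chen ∩ Mei ∩ Kira ∩ Wiremu ∩ Ugo: ∅.
There is no time when everyone is free.
No common window is at least 60 minutes long.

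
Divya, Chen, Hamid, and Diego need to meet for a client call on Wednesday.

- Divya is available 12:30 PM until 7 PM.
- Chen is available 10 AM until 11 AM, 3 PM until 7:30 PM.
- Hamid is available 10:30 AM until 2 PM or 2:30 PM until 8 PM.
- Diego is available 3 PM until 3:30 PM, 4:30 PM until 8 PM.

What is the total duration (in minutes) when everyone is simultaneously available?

Divya ∩ Chen: 15:00-19:00.
Divya ∩ Chen ∩ Hamid: 15:00-19:00.
Divya ∩ Chen ∩ Hamid ∩ Diego: 15:00-15:30, 16:30-19:00.
Summing the common windows: 30 + 150 = 180 minutes.

180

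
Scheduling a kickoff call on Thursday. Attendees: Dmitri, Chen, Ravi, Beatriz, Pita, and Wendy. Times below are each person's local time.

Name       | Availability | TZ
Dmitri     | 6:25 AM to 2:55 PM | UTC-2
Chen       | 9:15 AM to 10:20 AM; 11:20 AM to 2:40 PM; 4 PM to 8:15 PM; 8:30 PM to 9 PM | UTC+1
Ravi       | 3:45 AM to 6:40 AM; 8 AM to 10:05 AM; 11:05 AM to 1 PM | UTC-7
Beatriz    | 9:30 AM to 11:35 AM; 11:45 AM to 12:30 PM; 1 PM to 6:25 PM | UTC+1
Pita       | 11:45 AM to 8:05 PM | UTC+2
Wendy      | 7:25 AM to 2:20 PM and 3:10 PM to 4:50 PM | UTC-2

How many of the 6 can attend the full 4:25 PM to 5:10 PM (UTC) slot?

Dmitri in UTC: 08:25-16:55 (add 2h to convert from UTC-2).
Chen in UTC: 08:15-09:20, 10:20-13:40, 15:00-19:15, 19:30-20:00 (subtract 1h to convert from UTC+1).
Ravi in UTC: 10:45-13:40, 15:00-17:05, 18:05-20:00 (add 7h to convert from UTC-7).
Beatriz in UTC: 08:30-10:35, 10:45-11:30, 12:00-17:25 (subtract 1h to convert from UTC+1).
Pita in UTC: 09:45-18:05 (subtract 2h to convert from UTC+2).
Wendy in UTC: 09:25-16:20, 17:10-18:50 (add 2h to convert from UTC-2).
Chen, Beatriz, and Pita can make the full 16:25-17:10 slot — that's 3.

3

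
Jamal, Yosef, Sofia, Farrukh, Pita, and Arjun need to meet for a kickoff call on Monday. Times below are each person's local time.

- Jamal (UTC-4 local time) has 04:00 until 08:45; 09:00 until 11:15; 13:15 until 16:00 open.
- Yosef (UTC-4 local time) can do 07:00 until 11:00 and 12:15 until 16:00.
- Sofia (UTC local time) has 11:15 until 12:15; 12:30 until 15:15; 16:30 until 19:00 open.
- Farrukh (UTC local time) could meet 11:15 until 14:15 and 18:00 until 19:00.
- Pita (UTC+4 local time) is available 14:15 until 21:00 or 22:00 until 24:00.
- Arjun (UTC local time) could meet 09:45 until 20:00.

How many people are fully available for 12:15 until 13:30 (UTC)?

4

Jamal in UTC: 08:00-12:45, 13:00-15:15, 17:15-20:00 (add 4h to convert from UTC-4).
Yosef in UTC: 11:00-15:00, 16:15-20:00 (add 4h to convert from UTC-4).
Sofia in UTC: 11:15-12:15, 12:30-15:15, 16:30-19:00.
Farrukh in UTC: 11:15-14:15, 18:00-19:00.
Pita in UTC: 10:15-17:00, 18:00-20:00 (subtract 4h to convert from UTC+4).
Arjun in UTC: 09:45-20:00.
Yosef, Farrukh, Pita, and Arjun can make the full 12:15-13:30 slot — that's 4.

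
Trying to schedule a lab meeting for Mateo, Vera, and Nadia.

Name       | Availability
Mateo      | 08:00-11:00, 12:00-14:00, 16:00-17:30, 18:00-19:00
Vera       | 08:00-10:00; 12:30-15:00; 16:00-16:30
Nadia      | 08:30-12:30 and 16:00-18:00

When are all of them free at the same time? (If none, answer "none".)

Mateo ∩ Vera: 08:00-10:00, 12:30-14:00, 16:00-16:30.
Mateo ∩ Vera ∩ Nadia: 08:30-10:00, 16:00-16:30.
Those are the intersection windows.

08:30-10:00, 16:00-16:30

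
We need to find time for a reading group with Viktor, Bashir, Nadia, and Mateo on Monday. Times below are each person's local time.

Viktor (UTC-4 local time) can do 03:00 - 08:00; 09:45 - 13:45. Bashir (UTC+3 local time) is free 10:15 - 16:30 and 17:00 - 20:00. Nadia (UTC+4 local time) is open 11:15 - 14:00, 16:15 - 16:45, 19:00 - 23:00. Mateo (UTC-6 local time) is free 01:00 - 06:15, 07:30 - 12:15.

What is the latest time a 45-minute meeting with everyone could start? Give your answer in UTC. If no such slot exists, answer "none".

16:15

Viktor in UTC: 07:00-12:00, 13:45-17:45 (add 4h to convert from UTC-4).
Bashir in UTC: 07:15-13:30, 14:00-17:00 (subtract 3h to convert from UTC+3).
Nadia in UTC: 07:15-10:00, 12:15-12:45, 15:00-19:00 (subtract 4h to convert from UTC+4).
Mateo in UTC: 07:00-12:15, 13:30-18:15 (add 6h to convert from UTC-6).
Viktor ∩ Bashir: 07:15-12:00, 14:00-17:00.
Viktor ∩ Bashir ∩ Nadia: 07:15-10:00, 15:00-17:00.
Viktor ∩ Bashir ∩ Nadia ∩ Mateo: 07:15-10:00, 15:00-17:00.
The last common window of at least 45 minutes is 15:00-17:00; a 45-minute meeting can start as late as 16:15 and still end by 17:00.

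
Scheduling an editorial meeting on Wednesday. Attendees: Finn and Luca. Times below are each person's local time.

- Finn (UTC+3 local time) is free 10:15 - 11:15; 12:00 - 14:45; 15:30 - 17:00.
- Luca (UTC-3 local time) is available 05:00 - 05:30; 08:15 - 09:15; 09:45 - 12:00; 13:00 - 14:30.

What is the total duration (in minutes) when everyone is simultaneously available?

Finn in UTC: 07:15-08:15, 09:00-11:45, 12:30-14:00 (subtract 3h to convert from UTC+3).
Luca in UTC: 08:00-08:30, 11:15-12:15, 12:45-15:00, 16:00-17:30 (add 3h to convert from UTC-3).
Finn ∩ Luca: 08:00-08:15, 11:15-11:45, 12:45-14:00.
Summing the common windows: 15 + 30 + 75 = 120 minutes.

120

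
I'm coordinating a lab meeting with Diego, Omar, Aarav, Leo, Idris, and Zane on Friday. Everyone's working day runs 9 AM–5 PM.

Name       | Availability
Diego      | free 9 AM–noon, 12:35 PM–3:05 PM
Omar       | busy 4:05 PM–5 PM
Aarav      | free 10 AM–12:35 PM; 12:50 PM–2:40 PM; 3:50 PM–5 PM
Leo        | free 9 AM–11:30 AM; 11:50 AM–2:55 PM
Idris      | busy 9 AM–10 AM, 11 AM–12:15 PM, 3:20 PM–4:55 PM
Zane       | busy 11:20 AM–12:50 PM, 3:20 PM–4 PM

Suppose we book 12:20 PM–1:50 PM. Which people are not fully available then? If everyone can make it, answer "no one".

Aarav, Diego, Zane

Diego free: 09:00-12:00, 12:35-15:05.
Omar free: 09:00-16:05 (invert busy blocks within the working day).
Aarav free: 10:00-12:35, 12:50-14:40, 15:50-17:00.
Leo free: 09:00-11:30, 11:50-14:55.
Idris free: 10:00-11:00, 12:15-15:20, 16:55-17:00 (invert busy blocks within the working day).
Zane free: 09:00-11:20, 12:50-15:20, 16:00-17:00 (invert busy blocks within the working day).
Diego: not fully free for 12:20-13:50. Omar: free for 12:20-13:50. Aarav: not fully free for 12:20-13:50. Leo: free for 12:20-13:50. Idris: free for 12:20-13:50. Zane: not fully free for 12:20-13:50.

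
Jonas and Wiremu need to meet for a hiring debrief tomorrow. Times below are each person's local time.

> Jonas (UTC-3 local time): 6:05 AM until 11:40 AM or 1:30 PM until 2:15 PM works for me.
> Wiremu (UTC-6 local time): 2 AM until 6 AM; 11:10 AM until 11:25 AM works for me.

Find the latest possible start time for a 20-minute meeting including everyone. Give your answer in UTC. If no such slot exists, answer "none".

Jonas in UTC: 09:05-14:40, 16:30-17:15 (add 3h to convert from UTC-3).
Wiremu in UTC: 08:00-12:00, 17:10-17:25 (add 6h to convert from UTC-6).
Jonas ∩ Wiremu: 09:05-12:00, 17:10-17:15.
The last common window of at least 20 minutes is 09:05-12:00; a 20-minute meeting can start as late as 11:40 and still end by 12:00.

11:40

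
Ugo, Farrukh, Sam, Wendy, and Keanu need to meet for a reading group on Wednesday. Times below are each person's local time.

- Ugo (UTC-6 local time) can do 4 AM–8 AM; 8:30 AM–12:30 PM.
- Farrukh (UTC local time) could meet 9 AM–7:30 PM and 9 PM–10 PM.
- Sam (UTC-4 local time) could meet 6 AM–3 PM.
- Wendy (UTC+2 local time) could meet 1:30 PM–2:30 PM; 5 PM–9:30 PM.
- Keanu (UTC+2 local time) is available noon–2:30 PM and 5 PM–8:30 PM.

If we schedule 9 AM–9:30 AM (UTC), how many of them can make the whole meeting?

1

Ugo in UTC: 10:00-14:00, 14:30-18:30 (add 6h to convert from UTC-6).
Farrukh in UTC: 09:00-19:30, 21:00-22:00.
Sam in UTC: 10:00-19:00 (add 4h to convert from UTC-4).
Wendy in UTC: 11:30-12:30, 15:00-19:30 (subtract 2h to convert from UTC+2).
Keanu in UTC: 10:00-12:30, 15:00-18:30 (subtract 2h to convert from UTC+2).
Farrukh can make the full 09:00-09:30 slot — that's 1.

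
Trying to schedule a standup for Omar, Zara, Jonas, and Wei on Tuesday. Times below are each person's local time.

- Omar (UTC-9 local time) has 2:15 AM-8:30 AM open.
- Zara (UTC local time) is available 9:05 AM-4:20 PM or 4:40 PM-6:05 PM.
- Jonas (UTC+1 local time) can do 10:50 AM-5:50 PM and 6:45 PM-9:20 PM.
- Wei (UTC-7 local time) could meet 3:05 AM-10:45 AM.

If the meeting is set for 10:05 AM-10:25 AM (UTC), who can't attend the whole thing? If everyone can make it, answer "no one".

Omar

Omar in UTC: 11:15-17:30 (add 9h to convert from UTC-9).
Zara in UTC: 09:05-16:20, 16:40-18:05.
Jonas in UTC: 09:50-16:50, 17:45-20:20 (subtract 1h to convert from UTC+1).
Wei in UTC: 10:05-17:45 (add 7h to convert from UTC-7).
Omar: not fully free for 10:05-10:25. Zara: free for 10:05-10:25. Jonas: free for 10:05-10:25. Wei: free for 10:05-10:25.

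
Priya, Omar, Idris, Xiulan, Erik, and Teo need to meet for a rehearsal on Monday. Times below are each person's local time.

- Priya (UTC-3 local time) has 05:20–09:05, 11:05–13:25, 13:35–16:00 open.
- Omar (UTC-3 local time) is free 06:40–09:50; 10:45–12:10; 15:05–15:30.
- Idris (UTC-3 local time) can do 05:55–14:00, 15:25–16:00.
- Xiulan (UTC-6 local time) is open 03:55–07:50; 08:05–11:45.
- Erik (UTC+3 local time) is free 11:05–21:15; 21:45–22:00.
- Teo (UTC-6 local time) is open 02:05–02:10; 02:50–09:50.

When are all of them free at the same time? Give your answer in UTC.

09:55-12:05, 14:05-15:10

Priya in UTC: 08:20-12:05, 14:05-16:25, 16:35-19:00 (add 3h to convert from UTC-3).
Omar in UTC: 09:40-12:50, 13:45-15:10, 18:05-18:30 (add 3h to convert from UTC-3).
Idris in UTC: 08:55-17:00, 18:25-19:00 (add 3h to convert from UTC-3).
Xiulan in UTC: 09:55-13:50, 14:05-17:45 (add 6h to convert from UTC-6).
Erik in UTC: 08:05-18:15, 18:45-19:00 (subtract 3h to convert from UTC+3).
Teo in UTC: 08:05-08:10, 08:50-15:50 (add 6h to convert from UTC-6).
Priya ∩ Omar: 09:40-12:05, 14:05-15:10, 18:05-18:30.
Priya ∩ Omar ∩ Idris: 09:40-12:05, 14:05-15:10, 18:25-18:30.
Priya ∩ Omar ∩ Idris ∩ Xiulan: 09:55-12:05, 14:05-15:10.
Priya ∩ Omar ∩ Idris ∩ Xiulan ∩ Erik: 09:55-12:05, 14:05-15:10.
Priya ∩ Omar ∩ Idris ∩ Xiulan ∩ Erik ∩ Teo: 09:55-12:05, 14:05-15:10.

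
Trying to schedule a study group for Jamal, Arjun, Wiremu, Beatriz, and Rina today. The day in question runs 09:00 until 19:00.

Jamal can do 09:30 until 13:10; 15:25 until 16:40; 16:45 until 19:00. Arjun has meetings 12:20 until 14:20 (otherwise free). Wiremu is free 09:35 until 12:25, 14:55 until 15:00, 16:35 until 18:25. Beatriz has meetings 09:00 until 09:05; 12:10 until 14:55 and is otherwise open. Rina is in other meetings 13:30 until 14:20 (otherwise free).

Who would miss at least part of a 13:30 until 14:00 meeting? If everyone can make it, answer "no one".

Arjun, Beatriz, Jamal, Rina, Wiremu

Jamal free: 09:30-13:10, 15:25-16:40, 16:45-19:00.
Arjun free: 09:00-12:20, 14:20-19:00 (invert busy blocks within the working day).
Wiremu free: 09:35-12:25, 14:55-15:00, 16:35-18:25.
Beatriz free: 09:05-12:10, 14:55-19:00 (invert busy blocks within the working day).
Rina free: 09:00-13:30, 14:20-19:00 (invert busy blocks within the working day).
Jamal: not fully free for 13:30-14:00. Arjun: not fully free for 13:30-14:00. Wiremu: not fully free for 13:30-14:00. Beatriz: not fully free for 13:30-14:00. Rina: not fully free for 13:30-14:00.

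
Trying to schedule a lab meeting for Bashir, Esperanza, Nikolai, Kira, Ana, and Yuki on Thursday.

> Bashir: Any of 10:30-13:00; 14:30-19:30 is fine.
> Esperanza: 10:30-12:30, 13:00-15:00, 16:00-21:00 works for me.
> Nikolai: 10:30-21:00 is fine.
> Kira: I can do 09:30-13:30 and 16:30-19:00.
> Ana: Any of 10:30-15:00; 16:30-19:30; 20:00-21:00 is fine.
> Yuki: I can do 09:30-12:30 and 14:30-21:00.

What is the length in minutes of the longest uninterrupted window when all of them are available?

150

Bashir ∩ Esperanza: 10:30-12:30, 14:30-15:00, 16:00-19:30.
Bashir ∩ Esperanza ∩ Nikolai: 10:30-12:30, 14:30-15:00, 16:00-19:30.
Bashir ∩ Esperanza ∩ Nikolai ∩ Kira: 10:30-12:30, 16:30-19:00.
Bashir ∩ Esperanza ∩ Nikolai ∩ Kira ∩ Ana: 10:30-12:30, 16:30-19:00.
Bashir ∩ Esperanza ∩ Nikolai ∩ Kira ∩ Ana ∩ Yuki: 10:30-12:30, 16:30-19:00.
Those are the intersection windows.
The longest is 16:30-19:00 at 150 minutes.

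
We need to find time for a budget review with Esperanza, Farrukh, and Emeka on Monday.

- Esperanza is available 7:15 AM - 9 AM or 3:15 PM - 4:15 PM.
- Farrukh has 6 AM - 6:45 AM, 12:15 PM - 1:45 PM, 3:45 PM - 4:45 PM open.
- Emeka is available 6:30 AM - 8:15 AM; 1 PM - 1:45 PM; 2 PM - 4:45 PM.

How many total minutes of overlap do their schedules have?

Esperanza ∩ Farrukh: 15:45-16:15.
Esperanza ∩ Farrukh ∩ Emeka: 15:45-16:15.
Those are the intersection windows.
That's a single block of 30 minutes.

30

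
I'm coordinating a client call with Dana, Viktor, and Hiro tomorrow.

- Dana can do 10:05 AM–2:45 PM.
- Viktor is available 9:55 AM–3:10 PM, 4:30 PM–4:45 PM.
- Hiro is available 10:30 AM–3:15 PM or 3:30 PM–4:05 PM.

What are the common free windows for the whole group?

10:30-14:45

Dana ∩ Viktor: 10:05-14:45.
Dana ∩ Viktor ∩ Hiro: 10:30-14:45.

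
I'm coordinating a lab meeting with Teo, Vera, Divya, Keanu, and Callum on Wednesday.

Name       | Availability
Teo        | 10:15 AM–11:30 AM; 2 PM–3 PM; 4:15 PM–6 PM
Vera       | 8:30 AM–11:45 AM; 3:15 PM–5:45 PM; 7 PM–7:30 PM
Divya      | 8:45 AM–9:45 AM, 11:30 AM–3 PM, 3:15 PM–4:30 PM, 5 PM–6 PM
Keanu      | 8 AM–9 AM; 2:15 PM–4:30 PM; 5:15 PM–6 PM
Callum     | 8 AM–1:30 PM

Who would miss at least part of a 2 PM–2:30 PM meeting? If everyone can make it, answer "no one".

Callum, Keanu, Vera

Teo: free for 14:00-14:30. Vera: not fully free for 14:00-14:30. Divya: free for 14:00-14:30. Keanu: not fully free for 14:00-14:30. Callum: not fully free for 14:00-14:30.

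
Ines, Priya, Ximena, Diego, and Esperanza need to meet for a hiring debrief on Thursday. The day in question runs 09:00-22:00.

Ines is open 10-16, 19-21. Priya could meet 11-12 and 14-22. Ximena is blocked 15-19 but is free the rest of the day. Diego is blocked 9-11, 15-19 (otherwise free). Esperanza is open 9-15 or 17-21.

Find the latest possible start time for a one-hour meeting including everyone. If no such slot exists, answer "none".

20:00

Ines free: 10:00-16:00, 19:00-21:00.
Priya free: 11:00-12:00, 14:00-22:00.
Ximena free: 09:00-15:00, 19:00-22:00 (invert busy blocks within the working day).
Diego free: 11:00-15:00, 19:00-22:00 (invert busy blocks within the working day).
Esperanza free: 09:00-15:00, 17:00-21:00.
Ines ∩ Priya: 11:00-12:00, 14:00-16:00, 19:00-21:00.
Ines ∩ Priya ∩ Ximena: 11:00-12:00, 14:00-15:00, 19:00-21:00.
Ines ∩ Priya ∩ Ximena ∩ Diego: 11:00-12:00, 14:00-15:00, 19:00-21:00.
Ines ∩ Priya ∩ Ximena ∩ Diego ∩ Esperanza: 11:00-12:00, 14:00-15:00, 19:00-21:00.
The last common window of at least 60 minutes is 19:00-21:00; a 60-minute meeting can start as late as 20:00 and still end by 21:00.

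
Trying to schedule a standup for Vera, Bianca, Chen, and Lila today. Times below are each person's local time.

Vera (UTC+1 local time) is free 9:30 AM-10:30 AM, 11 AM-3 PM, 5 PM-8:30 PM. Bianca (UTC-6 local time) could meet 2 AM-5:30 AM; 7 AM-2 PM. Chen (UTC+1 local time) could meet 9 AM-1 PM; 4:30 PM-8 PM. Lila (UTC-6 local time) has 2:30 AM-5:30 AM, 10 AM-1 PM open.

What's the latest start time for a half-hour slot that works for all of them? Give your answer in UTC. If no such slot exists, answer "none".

18:30

Vera in UTC: 08:30-09:30, 10:00-14:00, 16:00-19:30 (subtract 1h to convert from UTC+1).
Bianca in UTC: 08:00-11:30, 13:00-20:00 (add 6h to convert from UTC-6).
Chen in UTC: 08:00-12:00, 15:30-19:00 (subtract 1h to convert from UTC+1).
Lila in UTC: 08:30-11:30, 16:00-19:00 (add 6h to convert from UTC-6).
Vera ∩ Bianca: 08:30-09:30, 10:00-11:30, 13:00-14:00, 16:00-19:30.
Vera ∩ Bianca ∩ Chen: 08:30-09:30, 10:00-11:30, 16:00-19:00.
Vera ∩ Bianca ∩ Chen ∩ Lila: 08:30-09:30, 10:00-11:30, 16:00-19:00.
So the common availability across everyone is 08:30-09:30, 10:00-11:30, 16:00-19:00.
The last common window of at least 30 minutes is 16:00-19:00; a 30-minute meeting can start as late as 18:30 and still end by 19:00.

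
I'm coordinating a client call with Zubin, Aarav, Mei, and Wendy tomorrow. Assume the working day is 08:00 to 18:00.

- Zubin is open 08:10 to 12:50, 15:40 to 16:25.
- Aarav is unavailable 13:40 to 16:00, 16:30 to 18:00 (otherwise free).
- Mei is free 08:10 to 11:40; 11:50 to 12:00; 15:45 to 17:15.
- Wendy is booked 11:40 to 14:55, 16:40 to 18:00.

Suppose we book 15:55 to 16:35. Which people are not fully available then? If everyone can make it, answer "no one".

Zubin free: 08:10-12:50, 15:40-16:25.
Aarav free: 08:00-13:40, 16:00-16:30 (invert busy blocks within the working day).
Mei free: 08:10-11:40, 11:50-12:00, 15:45-17:15.
Wendy free: 08:00-11:40, 14:55-16:40 (invert busy blocks within the working day).
Zubin: not fully free for 15:55-16:35. Aarav: not fully free for 15:55-16:35. Mei: free for 15:55-16:35. Wendy: free for 15:55-16:35.

Aarav, Zubin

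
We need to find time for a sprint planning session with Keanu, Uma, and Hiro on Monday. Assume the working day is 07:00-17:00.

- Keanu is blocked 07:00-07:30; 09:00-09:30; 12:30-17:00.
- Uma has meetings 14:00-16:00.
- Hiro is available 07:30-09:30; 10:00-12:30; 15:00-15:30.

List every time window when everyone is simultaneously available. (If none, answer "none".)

Keanu free: 07:30-09:00, 09:30-12:30 (invert busy blocks within the working day).
Uma free: 07:00-14:00, 16:00-17:00 (invert busy blocks within the working day).
Hiro free: 07:30-09:30, 10:00-12:30, 15:00-15:30.
Keanu ∩ Uma: 07:30-09:00, 09:30-12:30.
Keanu ∩ Uma ∩ Hiro: 07:30-09:00, 10:00-12:30.
So the common availability across everyone is 07:30-09:00, 10:00-12:30.

07:30-09:00, 10:00-12:30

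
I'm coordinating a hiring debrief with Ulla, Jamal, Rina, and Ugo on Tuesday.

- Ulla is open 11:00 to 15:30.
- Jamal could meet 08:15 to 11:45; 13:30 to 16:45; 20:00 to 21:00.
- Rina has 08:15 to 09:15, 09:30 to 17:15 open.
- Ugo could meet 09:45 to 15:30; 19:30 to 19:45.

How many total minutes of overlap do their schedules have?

Ulla ∩ Jamal: 11:00-11:45, 13:30-15:30.
Ulla ∩ Jamal ∩ Rina: 11:00-11:45, 13:30-15:30.
Ulla ∩ Jamal ∩ Rina ∩ Ugo: 11:00-11:45, 13:30-15:30.
So the common availability across everyone is 11:00-11:45, 13:30-15:30.
Summing the common windows: 45 + 120 = 165 minutes.

165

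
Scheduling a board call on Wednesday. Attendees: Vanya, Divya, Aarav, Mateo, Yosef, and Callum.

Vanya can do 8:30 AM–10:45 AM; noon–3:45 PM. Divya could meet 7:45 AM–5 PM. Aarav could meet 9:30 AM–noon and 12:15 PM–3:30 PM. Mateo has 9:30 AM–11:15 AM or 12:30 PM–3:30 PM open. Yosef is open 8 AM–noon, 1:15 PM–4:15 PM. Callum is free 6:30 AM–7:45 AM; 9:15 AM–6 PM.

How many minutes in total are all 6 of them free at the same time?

210

Vanya ∩ Divya: 08:30-10:45, 12:00-15:45.
Vanya ∩ Divya ∩ Aarav: 09:30-10:45, 12:15-15:30.
Vanya ∩ Divya ∩ Aarav ∩ Mateo: 09:30-10:45, 12:30-15:30.
Vanya ∩ Divya ∩ Aarav ∩ Mateo ∩ Yosef: 09:30-10:45, 13:15-15:30.
Vanya ∩ Divya ∩ Aarav ∩ Mateo ∩ Yosef ∩ Callum: 09:30-10:45, 13:15-15:30.
Summing the common windows: 75 + 135 = 210 minutes.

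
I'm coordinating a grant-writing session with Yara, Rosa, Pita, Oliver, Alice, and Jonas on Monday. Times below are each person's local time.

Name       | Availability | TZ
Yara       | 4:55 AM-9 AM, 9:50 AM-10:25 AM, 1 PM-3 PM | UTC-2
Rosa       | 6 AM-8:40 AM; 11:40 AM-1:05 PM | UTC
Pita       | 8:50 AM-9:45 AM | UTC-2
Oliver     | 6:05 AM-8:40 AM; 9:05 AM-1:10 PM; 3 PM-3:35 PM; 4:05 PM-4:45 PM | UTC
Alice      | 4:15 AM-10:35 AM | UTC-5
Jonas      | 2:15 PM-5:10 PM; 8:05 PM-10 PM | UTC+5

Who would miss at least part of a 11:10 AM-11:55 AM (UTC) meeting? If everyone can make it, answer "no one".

Yara in UTC: 06:55-11:00, 11:50-12:25, 15:00-17:00 (add 2h to convert from UTC-2).
Rosa in UTC: 06:00-08:40, 11:40-13:05.
Pita in UTC: 10:50-11:45 (add 2h to convert from UTC-2).
Oliver in UTC: 06:05-08:40, 09:05-13:10, 15:00-15:35, 16:05-16:45.
Alice in UTC: 09:15-15:35 (add 5h to convert from UTC-5).
Jonas in UTC: 09:15-12:10, 15:05-17:00 (subtract 5h to convert from UTC+5).
Yara: not fully free for 11:10-11:55. Rosa: not fully free for 11:10-11:55. Pita: not fully free for 11:10-11:55. Oliver: free for 11:10-11:55. Alice: free for 11:10-11:55. Jonas: free for 11:10-11:55.

Pita, Rosa, Yara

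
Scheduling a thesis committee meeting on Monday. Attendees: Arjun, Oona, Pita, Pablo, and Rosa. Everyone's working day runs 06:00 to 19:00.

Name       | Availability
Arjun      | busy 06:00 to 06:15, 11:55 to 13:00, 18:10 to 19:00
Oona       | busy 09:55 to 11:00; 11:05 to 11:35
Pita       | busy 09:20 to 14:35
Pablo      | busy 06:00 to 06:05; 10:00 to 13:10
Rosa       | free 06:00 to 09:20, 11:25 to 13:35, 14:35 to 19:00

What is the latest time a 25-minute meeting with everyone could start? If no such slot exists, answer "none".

Arjun free: 06:15-11:55, 13:00-18:10 (invert busy blocks within the working day).
Oona free: 06:00-09:55, 11:00-11:05, 11:35-19:00 (invert busy blocks within the working day).
Pita free: 06:00-09:20, 14:35-19:00 (invert busy blocks within the working day).
Pablo free: 06:05-10:00, 13:10-19:00 (invert busy blocks within the working day).
Rosa free: 06:00-09:20, 11:25-13:35, 14:35-19:00.
Arjun ∩ Oona: 06:15-09:55, 11:00-11:05, 11:35-11:55, 13:00-18:10.
Arjun ∩ Oona ∩ Pita: 06:15-09:20, 14:35-18:10.
Arjun ∩ Oona ∩ Pita ∩ Pablo: 06:15-09:20, 14:35-18:10.
Arjun ∩ Oona ∩ Pita ∩ Pablo ∩ Rosa: 06:15-09:20, 14:35-18:10.
So the common availability across everyone is 06:15-09:20, 14:35-18:10.
The last common window of at least 25 minutes is 14:35-18:10; a 25-minute meeting can start as late as 17:45 and still end by 18:10.

17:45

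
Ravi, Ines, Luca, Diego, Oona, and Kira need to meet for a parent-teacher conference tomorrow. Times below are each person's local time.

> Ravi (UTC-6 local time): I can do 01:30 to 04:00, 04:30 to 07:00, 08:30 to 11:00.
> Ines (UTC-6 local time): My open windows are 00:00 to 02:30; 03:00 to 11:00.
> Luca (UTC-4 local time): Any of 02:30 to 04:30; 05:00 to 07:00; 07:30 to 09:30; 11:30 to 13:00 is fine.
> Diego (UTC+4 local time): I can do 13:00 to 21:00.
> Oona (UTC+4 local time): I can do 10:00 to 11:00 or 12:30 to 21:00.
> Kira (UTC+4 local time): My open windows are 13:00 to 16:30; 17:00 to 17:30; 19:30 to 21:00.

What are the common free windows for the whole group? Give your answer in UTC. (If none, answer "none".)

Ravi in UTC: 07:30-10:00, 10:30-13:00, 14:30-17:00 (add 6h to convert from UTC-6).
Ines in UTC: 06:00-08:30, 09:00-17:00 (add 6h to convert from UTC-6).
Luca in UTC: 06:30-08:30, 09:00-11:00, 11:30-13:30, 15:30-17:00 (add 4h to convert from UTC-4).
Diego in UTC: 09:00-17:00 (subtract 4h to convert from UTC+4).
Oona in UTC: 06:00-07:00, 08:30-17:00 (subtract 4h to convert from UTC+4).
Kira in UTC: 09:00-12:30, 13:00-13:30, 15:30-17:00 (subtract 4h to convert from UTC+4).
Ravi ∩ Ines: 07:30-08:30, 09:00-10:00, 10:30-13:00, 14:30-17:00.
Ravi ∩ Ines ∩ Luca: 07:30-08:30, 09:00-10:00, 10:30-11:00, 11:30-13:00, 15:30-17:00.
Ravi ∩ Ines ∩ Luca ∩ Diego: 09:00-10:00, 10:30-11:00, 11:30-13:00, 15:30-17:00.
Ravi ∩ Ines ∩ Luca ∩ Diego ∩ Oona: 09:00-10:00, 10:30-11:00, 11:30-13:00, 15:30-17:00.
Ravi ∩ Ines ∩ Luca ∩ Diego ∩ Oona ∩ Kira: 09:00-10:00, 10:30-11:00, 11:30-12:30, 15:30-17:00.

09:00-10:00, 10:30-11:00, 11:30-12:30, 15:30-17:00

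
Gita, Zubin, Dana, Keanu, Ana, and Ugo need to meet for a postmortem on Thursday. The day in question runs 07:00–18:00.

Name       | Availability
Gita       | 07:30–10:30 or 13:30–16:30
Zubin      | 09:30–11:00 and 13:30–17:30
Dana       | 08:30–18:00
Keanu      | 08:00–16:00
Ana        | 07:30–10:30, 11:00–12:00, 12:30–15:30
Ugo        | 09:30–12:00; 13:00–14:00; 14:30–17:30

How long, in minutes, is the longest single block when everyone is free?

60

Gita ∩ Zubin: 09:30-10:30, 13:30-16:30.
Gita ∩ Zubin ∩ Dana: 09:30-10:30, 13:30-16:30.
Gita ∩ Zubin ∩ Dana ∩ Keanu: 09:30-10:30, 13:30-16:00.
Gita ∩ Zubin ∩ Dana ∩ Keanu ∩ Ana: 09:30-10:30, 13:30-15:30.
Gita ∩ Zubin ∩ Dana ∩ Keanu ∩ Ana ∩ Ugo: 09:30-10:30, 13:30-14:00, 14:30-15:30.
The longest is 09:30-10:30 at 60 minutes.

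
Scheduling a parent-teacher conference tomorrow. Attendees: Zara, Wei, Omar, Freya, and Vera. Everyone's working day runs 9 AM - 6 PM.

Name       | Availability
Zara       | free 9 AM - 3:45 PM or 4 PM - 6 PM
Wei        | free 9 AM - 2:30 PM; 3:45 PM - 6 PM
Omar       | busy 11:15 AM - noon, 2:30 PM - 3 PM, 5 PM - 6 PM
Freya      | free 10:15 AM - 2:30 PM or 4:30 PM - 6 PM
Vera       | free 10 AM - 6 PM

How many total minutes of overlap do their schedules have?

Zara free: 09:00-15:45, 16:00-18:00.
Wei free: 09:00-14:30, 15:45-18:00.
Omar free: 09:00-11:15, 12:00-14:30, 15:00-17:00 (invert busy blocks within the working day).
Freya free: 10:15-14:30, 16:30-18:00.
Vera free: 10:00-18:00.
Zara ∩ Wei: 09:00-14:30, 16:00-18:00.
Zara ∩ Wei ∩ Omar: 09:00-11:15, 12:00-14:30, 16:00-17:00.
Zara ∩ Wei ∩ Omar ∩ Freya: 10:15-11:15, 12:00-14:30, 16:30-17:00.
Zara ∩ Wei ∩ Omar ∩ Freya ∩ Vera: 10:15-11:15, 12:00-14:30, 16:30-17:00.
Summing the common windows: 60 + 150 + 30 = 240 minutes.

240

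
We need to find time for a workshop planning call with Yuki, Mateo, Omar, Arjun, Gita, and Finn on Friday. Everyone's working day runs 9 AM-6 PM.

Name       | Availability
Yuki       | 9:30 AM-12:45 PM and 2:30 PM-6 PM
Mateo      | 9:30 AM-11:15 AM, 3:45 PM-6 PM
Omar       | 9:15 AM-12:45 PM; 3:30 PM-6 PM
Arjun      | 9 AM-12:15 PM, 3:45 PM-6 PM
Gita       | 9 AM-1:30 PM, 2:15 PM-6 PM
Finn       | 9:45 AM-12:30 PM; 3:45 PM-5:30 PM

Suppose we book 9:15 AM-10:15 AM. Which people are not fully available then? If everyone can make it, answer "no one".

Finn, Mateo, Yuki

Yuki: not fully free for 09:15-10:15. Mateo: not fully free for 09:15-10:15. Omar: free for 09:15-10:15. Arjun: free for 09:15-10:15. Gita: free for 09:15-10:15. Finn: not fully free for 09:15-10:15.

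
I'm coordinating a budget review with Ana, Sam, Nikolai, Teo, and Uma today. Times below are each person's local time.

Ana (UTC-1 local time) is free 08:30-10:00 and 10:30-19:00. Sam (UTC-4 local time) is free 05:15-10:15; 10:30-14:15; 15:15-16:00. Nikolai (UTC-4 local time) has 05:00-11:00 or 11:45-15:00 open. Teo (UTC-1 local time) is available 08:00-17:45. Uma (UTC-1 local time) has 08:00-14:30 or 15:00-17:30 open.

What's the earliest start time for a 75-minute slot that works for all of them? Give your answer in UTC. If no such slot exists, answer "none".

Ana in UTC: 09:30-11:00, 11:30-20:00 (add 1h to convert from UTC-1).
Sam in UTC: 09:15-14:15, 14:30-18:15, 19:15-20:00 (add 4h to convert from UTC-4).
Nikolai in UTC: 09:00-15:00, 15:45-19:00 (add 4h to convert from UTC-4).
Teo in UTC: 09:00-18:45 (add 1h to convert from UTC-1).
Uma in UTC: 09:00-15:30, 16:00-18:30 (add 1h to convert from UTC-1).
Ana ∩ Sam: 09:30-11:00, 11:30-14:15, 14:30-18:15, 19:15-20:00.
Ana ∩ Sam ∩ Nikolai: 09:30-11:00, 11:30-14:15, 14:30-15:00, 15:45-18:15.
Ana ∩ Sam ∩ Nikolai ∩ Teo: 09:30-11:00, 11:30-14:15, 14:30-15:00, 15:45-18:15.
Ana ∩ Sam ∩ Nikolai ∩ Teo ∩ Uma: 09:30-11:00, 11:30-14:15, 14:30-15:00, 16:00-18:15.
The first common window of at least 75 minutes is 09:30-11:00, so the earliest start is 09:30.

09:30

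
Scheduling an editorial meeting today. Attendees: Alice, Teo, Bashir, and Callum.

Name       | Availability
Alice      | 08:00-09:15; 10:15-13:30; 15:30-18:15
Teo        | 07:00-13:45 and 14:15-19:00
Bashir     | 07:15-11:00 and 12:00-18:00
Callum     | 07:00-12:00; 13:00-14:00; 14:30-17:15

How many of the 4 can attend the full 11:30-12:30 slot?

Alice and Teo can make the full 11:30-12:30 slot — that's 2.

2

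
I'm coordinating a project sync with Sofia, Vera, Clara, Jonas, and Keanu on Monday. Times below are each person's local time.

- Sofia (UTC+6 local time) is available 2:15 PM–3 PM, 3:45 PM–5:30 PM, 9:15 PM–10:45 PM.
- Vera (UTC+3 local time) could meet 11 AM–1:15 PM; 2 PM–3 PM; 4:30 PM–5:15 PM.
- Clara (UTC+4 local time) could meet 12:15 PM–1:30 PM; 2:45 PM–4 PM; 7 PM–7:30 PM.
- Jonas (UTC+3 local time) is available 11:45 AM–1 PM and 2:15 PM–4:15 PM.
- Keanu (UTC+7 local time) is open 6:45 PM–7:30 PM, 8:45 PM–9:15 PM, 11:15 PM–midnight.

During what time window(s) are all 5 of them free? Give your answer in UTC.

none

Sofia in UTC: 08:15-09:00, 09:45-11:30, 15:15-16:45 (subtract 6h to convert from UTC+6).
Vera in UTC: 08:00-10:15, 11:00-12:00, 13:30-14:15 (subtract 3h to convert from UTC+3).
Clara in UTC: 08:15-09:30, 10:45-12:00, 15:00-15:30 (subtract 4h to convert from UTC+4).
Jonas in UTC: 08:45-10:00, 11:15-13:15 (subtract 3h to convert from UTC+3).
Keanu in UTC: 11:45-12:30, 13:45-14:15, 16:15-17:00 (subtract 7h to convert from UTC+7).
Sofia ∩ Vera: 08:15-09:00, 09:45-10:15, 11:00-11:30.
Sofia ∩ Vera ∩ Clara: 08:15-09:00, 11:00-11:30.
Sofia ∩ Vera ∩ Clara ∩ Jonas: 08:45-09:00, 11:15-11:30.
Sofia ∩ Vera ∩ Clara ∩ Jonas ∩ Keanu: ∅.
There is no time when everyone is free.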